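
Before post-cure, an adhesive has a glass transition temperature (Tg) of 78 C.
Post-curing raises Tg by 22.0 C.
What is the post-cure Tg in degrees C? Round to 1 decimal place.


Tg_post = Tg_base + delta_Tg
= 78 + 22.0
= 100.0 C

100.0


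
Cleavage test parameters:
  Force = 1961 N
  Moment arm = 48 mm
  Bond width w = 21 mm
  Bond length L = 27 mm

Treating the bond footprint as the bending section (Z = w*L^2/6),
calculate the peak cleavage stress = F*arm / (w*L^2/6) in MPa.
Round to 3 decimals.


M = 1961 * 48 = 94128 N*mm
Z = 21 * 27^2 / 6 = 15309 / 6 mm^3
sigma = M / Z = 6 * 94128 / 15309 = 564768 / 15309
= 36.891 MPa

36.891


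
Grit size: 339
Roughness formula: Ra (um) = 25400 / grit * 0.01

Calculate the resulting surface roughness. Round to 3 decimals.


Ra = 25400 / 339 * 0.01
= 0.749 um

0.749


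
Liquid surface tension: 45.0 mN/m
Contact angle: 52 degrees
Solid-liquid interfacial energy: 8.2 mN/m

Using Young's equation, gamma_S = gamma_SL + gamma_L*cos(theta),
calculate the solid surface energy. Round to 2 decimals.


gamma_S = 8.2 + 45.0 * cos(52)
= 35.90 mN/m

35.90


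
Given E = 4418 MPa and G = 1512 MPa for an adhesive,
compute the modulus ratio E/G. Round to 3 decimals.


E/G ratio = 4418 / 1512 = 2.922

2.922


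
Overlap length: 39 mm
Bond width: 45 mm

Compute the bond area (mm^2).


Bond area = 39 * 45 = 1755 mm^2

1755


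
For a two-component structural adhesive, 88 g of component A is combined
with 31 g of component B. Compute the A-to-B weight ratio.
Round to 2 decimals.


Weight ratio A:B = 88 / 31
= 2.84

2.84


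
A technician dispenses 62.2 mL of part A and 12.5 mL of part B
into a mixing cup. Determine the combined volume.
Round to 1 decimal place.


Combined volume = 62.2 + 12.5
= 74.7 mL

74.7


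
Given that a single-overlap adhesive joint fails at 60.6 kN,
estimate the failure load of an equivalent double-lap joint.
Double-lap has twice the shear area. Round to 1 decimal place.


Double-lap factor = 2
Expected load = 60.6 * 2 = 121.2 kN

121.2


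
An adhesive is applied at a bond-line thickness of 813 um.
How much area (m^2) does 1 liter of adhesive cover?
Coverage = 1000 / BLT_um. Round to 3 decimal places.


Coverage = 1000 / 813 = 1.230 m^2

1.230


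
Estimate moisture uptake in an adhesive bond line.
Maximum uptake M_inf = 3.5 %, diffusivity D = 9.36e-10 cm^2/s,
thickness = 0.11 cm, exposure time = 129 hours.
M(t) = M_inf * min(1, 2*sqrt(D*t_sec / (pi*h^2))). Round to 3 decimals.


Convert time: 129 h = 464400 s
ratio = min(1, 2*sqrt(9.36e-10*464400/(pi*0.11^2)))
= 0.213868
M(t) = 3.5 * 0.213868 = 0.749%

0.749


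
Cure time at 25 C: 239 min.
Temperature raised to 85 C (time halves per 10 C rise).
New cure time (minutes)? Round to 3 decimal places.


Acceleration factor = 2^(60/10) = 64.0000
New time = 239 / 64.0000 = 3.734 min

3.734


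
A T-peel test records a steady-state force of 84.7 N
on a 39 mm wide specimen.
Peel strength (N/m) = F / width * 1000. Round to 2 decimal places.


Peel strength = 84.7 / 39 * 1000
= 2171.79 N/m

2171.79


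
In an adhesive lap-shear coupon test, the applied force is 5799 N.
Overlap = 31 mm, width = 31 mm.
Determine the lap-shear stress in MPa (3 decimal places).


stress = F / (overlap * width)
= 5799 / (31 * 31)
= 6.034 MPa

6.034


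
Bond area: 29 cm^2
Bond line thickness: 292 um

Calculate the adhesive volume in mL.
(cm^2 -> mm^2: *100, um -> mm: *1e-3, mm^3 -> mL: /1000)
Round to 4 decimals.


V = 29*100 * 292*1e-3 / 1000
= 0.8468 mL

0.8468


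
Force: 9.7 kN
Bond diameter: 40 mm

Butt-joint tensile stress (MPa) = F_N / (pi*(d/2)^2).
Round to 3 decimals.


F_N = 9.7 * 1000 = 9700.0 N
A = pi*(20.0)^2 = 1256.6371 mm^2
stress = 9700.0 / 1256.6371 = 7.719 MPa

7.719


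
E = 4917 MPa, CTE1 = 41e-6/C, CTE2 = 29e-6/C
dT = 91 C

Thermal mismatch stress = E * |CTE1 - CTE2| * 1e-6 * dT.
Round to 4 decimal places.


= 4917 * 12e-6 * 91
= 5.3694 MPa

5.3694


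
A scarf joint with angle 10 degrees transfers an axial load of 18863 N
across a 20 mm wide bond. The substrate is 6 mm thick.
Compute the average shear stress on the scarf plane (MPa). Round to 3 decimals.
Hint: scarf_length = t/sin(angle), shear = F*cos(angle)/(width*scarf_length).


scarf_length = 6 / sin(10 deg) = 34.5526 mm
cos(10 deg) = 0.984808
shear stress = 18863 * 0.984808 / (20 * 34.5526)
= 26.881 MPa

26.881


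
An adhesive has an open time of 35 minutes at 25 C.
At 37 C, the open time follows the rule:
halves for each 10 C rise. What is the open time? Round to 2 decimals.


Factor = 2^((37-25)/10) = 2.2974
Open time = 35 / 2.2974 = 15.23 min

15.23


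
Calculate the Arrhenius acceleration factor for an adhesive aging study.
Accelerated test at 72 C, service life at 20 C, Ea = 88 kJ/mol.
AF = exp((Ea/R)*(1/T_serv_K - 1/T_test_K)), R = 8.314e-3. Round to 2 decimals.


T_test = 345.15 K, T_serv = 293.15 K
Ea/R = 88 / 0.008314 = 10584.56
AF = exp(10584.56 * (1/293.15 - 1/345.15))
= 230.38

230.38


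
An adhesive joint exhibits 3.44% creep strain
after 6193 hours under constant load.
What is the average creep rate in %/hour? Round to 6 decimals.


Creep rate = strain / time
= 3.44 / 6193
= 0.000555 %/h

0.000555


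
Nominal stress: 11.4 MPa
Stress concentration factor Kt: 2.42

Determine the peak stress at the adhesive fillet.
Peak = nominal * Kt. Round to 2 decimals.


Peak stress = 11.4 * 2.42
= 27.59 MPa

27.59


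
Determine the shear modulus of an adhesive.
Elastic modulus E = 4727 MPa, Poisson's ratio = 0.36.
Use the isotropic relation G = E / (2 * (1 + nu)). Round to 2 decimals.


G = 4727 / (2*(1+0.36)) = 4727 / 2.72
= 1737.87 MPa

1737.87


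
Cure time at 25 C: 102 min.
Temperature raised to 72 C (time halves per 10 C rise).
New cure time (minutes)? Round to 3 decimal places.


Acceleration factor = 2^(47/10) = 25.9921
New time = 102 / 25.9921 = 3.924 min

3.924


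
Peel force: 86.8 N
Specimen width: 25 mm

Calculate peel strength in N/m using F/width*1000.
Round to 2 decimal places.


Peel strength = 86.8 / 25 * 1000 = 3472.00 N/m

3472.00


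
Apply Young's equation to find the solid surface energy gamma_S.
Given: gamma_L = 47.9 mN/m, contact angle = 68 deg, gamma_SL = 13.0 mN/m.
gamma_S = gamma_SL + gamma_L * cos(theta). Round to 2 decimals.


theta_rad = 68 * pi/180 = 1.186824
gamma_S = 13.0 + 47.9 * cos(1.186824)
= 30.94 mN/m

30.94


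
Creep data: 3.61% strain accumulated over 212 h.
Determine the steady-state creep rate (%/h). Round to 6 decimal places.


Rate = 3.61 / 212 = 0.017028 %/h

0.017028


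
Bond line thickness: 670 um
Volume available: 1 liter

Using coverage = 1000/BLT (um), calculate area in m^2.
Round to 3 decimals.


1 L = 1e6 mm^3, thickness = 670 um = 0.67 mm
Area = 1e6 / 0.67 mm^2 = (1e6 / 0.67) / 1e6 m^2 = 1000 / 670 m^2
= 1.493 m^2

1.493


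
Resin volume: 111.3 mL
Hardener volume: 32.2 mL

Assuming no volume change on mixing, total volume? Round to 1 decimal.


V_total = 111.3 + 32.2 = 143.5 mL

143.5


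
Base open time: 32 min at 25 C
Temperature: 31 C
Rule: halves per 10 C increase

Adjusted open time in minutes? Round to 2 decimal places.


Acceleration = 2^((31-25)/10) = 1.5157
Open time = 32 / 1.5157 = 21.11 min

21.11


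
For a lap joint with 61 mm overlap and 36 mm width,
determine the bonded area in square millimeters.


Area = 61 * 36 = 2196 mm^2

2196


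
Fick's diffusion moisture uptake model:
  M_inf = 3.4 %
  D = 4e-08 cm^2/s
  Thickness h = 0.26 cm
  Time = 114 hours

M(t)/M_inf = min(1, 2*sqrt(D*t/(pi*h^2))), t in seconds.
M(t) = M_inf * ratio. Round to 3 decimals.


t_sec = 114 * 3600 = 410400
ratio = 2*sqrt(4e-08*410400/(pi*0.26^2))
= min(1, 0.556052)
= 0.556052
M(t) = 3.4 * 0.556052 = 1.891 %

1.891


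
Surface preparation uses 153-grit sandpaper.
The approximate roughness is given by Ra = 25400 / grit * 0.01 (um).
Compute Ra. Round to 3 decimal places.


Ra = 25400 / 153 * 0.01
= 254 / 153
= 1.660 um

1.660


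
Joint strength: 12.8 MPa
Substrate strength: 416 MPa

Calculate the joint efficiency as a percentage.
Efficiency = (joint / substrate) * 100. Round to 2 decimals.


Efficiency = (12.8 / 416) * 100 = 3.08%

3.08


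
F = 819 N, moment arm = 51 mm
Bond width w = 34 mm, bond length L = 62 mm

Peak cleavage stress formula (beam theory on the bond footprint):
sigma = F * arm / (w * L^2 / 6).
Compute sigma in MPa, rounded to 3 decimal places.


sigma = (819 * 51) / (34 * 3844 / 6)
= 41769 * 6 / 130696
= 250614 / 130696
= 1.918 MPa

1.918


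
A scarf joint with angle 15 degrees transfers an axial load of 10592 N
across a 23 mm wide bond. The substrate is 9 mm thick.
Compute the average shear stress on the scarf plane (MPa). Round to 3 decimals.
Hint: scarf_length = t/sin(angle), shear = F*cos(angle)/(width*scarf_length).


scarf_length = 9 / sin(15 deg) = 34.7733 mm
cos(15 deg) = 0.965926
shear stress = 10592 * 0.965926 / (23 * 34.7733)
= 12.792 MPa

12.792


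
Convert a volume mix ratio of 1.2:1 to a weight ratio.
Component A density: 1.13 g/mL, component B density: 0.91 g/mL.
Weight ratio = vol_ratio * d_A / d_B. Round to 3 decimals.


= 1.2 * 1.13 / 0.91 = 1.490

1.490


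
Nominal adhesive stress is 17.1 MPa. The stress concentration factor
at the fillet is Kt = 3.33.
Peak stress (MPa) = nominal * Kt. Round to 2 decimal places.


Peak = 17.1 * 3.33 = 56.94 MPa

56.94


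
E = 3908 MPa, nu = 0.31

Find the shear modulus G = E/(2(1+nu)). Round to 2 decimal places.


G = 3908 / (2 * 1.31)
= 1491.60 MPa

1491.60


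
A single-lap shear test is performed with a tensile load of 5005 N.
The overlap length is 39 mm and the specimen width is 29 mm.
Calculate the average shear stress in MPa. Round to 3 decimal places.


Shear stress = F / (overlap * width)
= 5005 / (39 * 29)
= 5005 / 1131
= 4.425 MPa

4.425


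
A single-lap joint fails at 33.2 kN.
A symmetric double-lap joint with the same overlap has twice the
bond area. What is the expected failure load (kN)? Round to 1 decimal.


Double-lap load = 2 * 33.2 = 66.4 kN

66.4


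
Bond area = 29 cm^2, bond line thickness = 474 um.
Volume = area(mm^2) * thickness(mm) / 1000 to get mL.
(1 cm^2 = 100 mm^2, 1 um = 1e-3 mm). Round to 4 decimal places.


area_mm2 = 29 * 100 = 2900
blt_mm = 474 * 1e-3 = 0.474
vol_mm3 = 2900 * 0.474 = 1374.6
vol_mL = 1374.6 / 1000 = 1.3746 mL

1.3746


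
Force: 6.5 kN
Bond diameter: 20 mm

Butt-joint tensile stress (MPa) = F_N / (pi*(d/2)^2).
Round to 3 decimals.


F_N = 6.5 * 1000 = 6500.0 N
A = pi*(10.0)^2 = 314.1593 mm^2
stress = 6500.0 / 314.1593 = 20.690 MPa

20.690


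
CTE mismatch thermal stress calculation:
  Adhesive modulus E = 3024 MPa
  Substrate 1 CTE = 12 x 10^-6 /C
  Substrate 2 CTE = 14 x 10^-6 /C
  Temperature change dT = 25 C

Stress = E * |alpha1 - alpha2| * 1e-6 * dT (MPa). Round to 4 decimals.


delta_alpha = |12 - 14| = 2 x 10^-6/C
Stress = 3024 * 2e-6 * 25
= 0.1512 MPa

0.1512


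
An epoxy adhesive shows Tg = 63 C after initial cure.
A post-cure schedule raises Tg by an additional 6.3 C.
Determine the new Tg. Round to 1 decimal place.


New Tg = 63 + 6.3
= 69.3 C

69.3


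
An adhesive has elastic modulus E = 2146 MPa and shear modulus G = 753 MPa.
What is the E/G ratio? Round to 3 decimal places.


E/G = 2146 / 753 = 2.850

2.850


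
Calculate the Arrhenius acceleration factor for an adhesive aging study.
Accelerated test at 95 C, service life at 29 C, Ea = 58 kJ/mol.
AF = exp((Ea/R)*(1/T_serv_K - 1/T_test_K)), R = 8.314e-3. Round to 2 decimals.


T_test = 368.15 K, T_serv = 302.15 K
Ea/R = 58 / 0.008314 = 6976.18
AF = exp(6976.18 * (1/302.15 - 1/368.15))
= 62.75

62.75


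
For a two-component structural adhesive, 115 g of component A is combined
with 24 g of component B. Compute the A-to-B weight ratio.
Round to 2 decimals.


Weight ratio A:B = 115 / 24
= 4.79

4.79


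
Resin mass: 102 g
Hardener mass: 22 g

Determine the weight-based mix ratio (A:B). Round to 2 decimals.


Ratio = 102 / 22 = 4.64

4.64


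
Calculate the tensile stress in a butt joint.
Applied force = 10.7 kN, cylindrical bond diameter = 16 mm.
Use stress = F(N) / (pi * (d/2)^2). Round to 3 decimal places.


A = pi * 8.0^2 = 201.0619 mm^2
sigma = 10700.0 / 201.0619 = 53.217 MPa

53.217


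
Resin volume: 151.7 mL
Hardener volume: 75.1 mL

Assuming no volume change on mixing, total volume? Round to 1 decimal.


V_total = 151.7 + 75.1 = 226.8 mL

226.8


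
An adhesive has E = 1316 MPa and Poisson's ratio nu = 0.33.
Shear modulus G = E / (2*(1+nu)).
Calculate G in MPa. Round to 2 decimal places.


G = 1316 / (2*(1+0.33))
= 1316 / 2.66
= 494.74 MPa

494.74


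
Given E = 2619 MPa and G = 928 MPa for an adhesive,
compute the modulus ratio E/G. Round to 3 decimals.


E/G ratio = 2619 / 928 = 2.822

2.822


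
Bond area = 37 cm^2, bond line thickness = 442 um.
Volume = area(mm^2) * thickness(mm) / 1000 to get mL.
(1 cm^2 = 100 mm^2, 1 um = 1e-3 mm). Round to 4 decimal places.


area_mm2 = 37 * 100 = 3700
blt_mm = 442 * 1e-3 = 0.442
vol_mm3 = 3700 * 0.442 = 1635.4
vol_mL = 1635.4 / 1000 = 1.6354 mL

1.6354


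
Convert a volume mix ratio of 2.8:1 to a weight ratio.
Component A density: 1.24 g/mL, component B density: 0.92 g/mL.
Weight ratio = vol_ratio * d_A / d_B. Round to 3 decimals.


= 2.8 * 1.24 / 0.92 = 3.774

3.774


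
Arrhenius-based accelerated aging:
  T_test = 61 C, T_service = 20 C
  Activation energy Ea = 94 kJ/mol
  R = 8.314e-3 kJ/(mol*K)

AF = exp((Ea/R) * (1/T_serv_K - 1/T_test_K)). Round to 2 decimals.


T_test_K = 334.15, T_serv_K = 293.15
AF = exp((94/8.314e-3) * (1/293.15 - 1/334.15))
= 113.55

113.55


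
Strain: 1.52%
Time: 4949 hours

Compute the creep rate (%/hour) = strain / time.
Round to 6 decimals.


Creep rate = 1.52 / 4949
= 0.000307 %/h

0.000307


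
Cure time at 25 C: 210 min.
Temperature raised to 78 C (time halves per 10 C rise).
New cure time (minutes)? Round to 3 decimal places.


Acceleration factor = 2^(53/10) = 39.3966
New time = 210 / 39.3966 = 5.330 min

5.330


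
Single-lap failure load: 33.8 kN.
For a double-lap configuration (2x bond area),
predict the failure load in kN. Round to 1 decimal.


Failure load = 33.8 * 2 = 67.6 kN

67.6


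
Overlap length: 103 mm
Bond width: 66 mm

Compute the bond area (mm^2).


Bond area = 103 * 66 = 6798 mm^2

6798


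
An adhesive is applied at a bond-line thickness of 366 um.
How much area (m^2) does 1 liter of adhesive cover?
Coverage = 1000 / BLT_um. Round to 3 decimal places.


Coverage = 1000 / 366 = 2.732 m^2

2.732


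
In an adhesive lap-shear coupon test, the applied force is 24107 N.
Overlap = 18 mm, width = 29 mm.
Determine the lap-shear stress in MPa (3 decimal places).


stress = F / (overlap * width)
= 24107 / (18 * 29)
= 46.182 MPa

46.182


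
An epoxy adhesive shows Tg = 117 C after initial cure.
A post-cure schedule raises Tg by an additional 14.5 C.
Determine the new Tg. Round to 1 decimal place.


New Tg = 117 + 14.5
= 131.5 C

131.5


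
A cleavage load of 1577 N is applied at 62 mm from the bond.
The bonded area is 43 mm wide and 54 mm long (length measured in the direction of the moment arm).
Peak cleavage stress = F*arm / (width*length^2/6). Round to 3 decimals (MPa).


Moment = 1577 * 62 = 97774 N*mm
Section modulus = 43 * 2916 / 6 = 125388 / 6 mm^3
Stress = 97774 / (125388 / 6) = 586644 / 125388
= 4.679 MPa

4.679


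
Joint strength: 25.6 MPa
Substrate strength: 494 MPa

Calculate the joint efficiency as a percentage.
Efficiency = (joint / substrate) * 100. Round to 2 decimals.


Efficiency = (25.6 / 494) * 100 = 5.18%

5.18


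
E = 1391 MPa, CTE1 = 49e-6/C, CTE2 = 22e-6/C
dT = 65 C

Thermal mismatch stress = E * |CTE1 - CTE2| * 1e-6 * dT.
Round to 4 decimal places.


= 1391 * 27e-6 * 65
= 2.4412 MPa

2.4412


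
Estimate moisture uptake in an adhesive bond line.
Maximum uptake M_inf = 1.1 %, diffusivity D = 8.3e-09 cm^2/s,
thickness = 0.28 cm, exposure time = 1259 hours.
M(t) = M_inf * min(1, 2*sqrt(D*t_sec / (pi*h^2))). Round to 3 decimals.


Convert time: 1259 h = 4532400 s
ratio = min(1, 2*sqrt(8.3e-09*4532400/(pi*0.28^2)))
= 0.781628
M(t) = 1.1 * 0.781628 = 0.860%

0.860


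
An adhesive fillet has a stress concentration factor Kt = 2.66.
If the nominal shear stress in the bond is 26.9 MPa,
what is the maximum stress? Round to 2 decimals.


Max stress = 26.9 * 2.66 = 71.55 MPa

71.55


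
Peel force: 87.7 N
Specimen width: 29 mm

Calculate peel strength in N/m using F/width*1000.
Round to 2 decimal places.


Peel strength = 87.7 / 29 * 1000 = 3024.14 N/m

3024.14


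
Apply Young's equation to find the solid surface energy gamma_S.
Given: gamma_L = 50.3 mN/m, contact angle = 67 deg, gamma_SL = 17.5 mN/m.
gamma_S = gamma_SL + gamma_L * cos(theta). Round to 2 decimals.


theta_rad = 67 * pi/180 = 1.169371
gamma_S = 17.5 + 50.3 * cos(1.169371)
= 37.15 mN/m

37.15


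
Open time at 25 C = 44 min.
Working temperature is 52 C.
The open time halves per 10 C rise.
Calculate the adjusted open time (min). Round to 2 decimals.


factor = 2^((52 - 25) / 10) = 6.4980
ot = 44 / 6.4980 = 6.77 min

6.77


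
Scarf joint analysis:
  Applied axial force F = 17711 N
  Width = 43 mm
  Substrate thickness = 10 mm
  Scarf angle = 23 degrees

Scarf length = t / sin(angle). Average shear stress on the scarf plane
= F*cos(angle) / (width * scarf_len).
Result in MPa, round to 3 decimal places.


Scarf length = 10 / sin(23 deg) = 25.5930 mm
cos(23 deg) = 0.920505
Shear = 17711 * 0.920505 / (43 * 25.5930)
= 14.814 MPa

14.814


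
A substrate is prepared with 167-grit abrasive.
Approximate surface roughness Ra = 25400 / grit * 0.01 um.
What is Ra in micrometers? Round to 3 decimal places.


Ra = 25400 / 167 * 0.01 = 1.521 um

1.521


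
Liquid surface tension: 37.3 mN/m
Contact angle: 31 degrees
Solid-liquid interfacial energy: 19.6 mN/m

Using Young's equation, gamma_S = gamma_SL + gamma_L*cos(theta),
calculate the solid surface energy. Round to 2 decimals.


gamma_S = 19.6 + 37.3 * cos(31)
= 51.57 mN/m

51.57


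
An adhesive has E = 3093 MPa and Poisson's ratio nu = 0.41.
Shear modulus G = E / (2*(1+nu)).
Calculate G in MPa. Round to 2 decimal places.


G = 3093 / (2*(1+0.41))
= 3093 / 2.82
= 1096.81 MPa

1096.81


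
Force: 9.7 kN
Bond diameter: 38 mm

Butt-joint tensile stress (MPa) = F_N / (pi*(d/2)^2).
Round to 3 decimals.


F_N = 9.7 * 1000 = 9700.0 N
A = pi*(19.0)^2 = 1134.1149 mm^2
stress = 9700.0 / 1134.1149 = 8.553 MPa

8.553


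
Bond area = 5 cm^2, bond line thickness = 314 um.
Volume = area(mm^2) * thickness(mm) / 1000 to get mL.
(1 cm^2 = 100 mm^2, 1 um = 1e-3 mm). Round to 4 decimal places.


area_mm2 = 5 * 100 = 500
blt_mm = 314 * 1e-3 = 0.314
vol_mm3 = 500 * 0.314 = 157.0
vol_mL = 157.0 / 1000 = 0.1570 mL

0.1570


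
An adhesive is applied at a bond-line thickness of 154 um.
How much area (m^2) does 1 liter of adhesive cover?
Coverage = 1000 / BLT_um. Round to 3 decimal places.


Coverage = 1000 / 154 = 6.494 m^2

6.494


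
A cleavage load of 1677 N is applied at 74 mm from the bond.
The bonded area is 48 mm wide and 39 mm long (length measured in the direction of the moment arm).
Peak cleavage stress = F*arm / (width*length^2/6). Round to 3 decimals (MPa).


Moment = 1677 * 74 = 124098 N*mm
Section modulus = 48 * 1521 / 6 = 73008 / 6 mm^3
Stress = 124098 / (73008 / 6) = 744588 / 73008
= 10.199 MPa

10.199


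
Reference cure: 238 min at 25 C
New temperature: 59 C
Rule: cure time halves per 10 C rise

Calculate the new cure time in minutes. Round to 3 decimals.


factor = 2^((59-25)/10) = 10.5561
t_new = 238 / 10.5561 = 22.546 min

22.546


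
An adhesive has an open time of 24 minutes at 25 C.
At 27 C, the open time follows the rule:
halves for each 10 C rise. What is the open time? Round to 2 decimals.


Factor = 2^((27-25)/10) = 1.1487
Open time = 24 / 1.1487 = 20.89 min

20.89


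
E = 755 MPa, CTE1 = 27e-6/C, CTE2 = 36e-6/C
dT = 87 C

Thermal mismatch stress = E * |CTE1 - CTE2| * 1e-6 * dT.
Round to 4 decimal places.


= 755 * 9e-6 * 87
= 0.5912 MPa

0.5912


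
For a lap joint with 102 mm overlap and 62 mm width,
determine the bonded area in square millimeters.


Area = 102 * 62 = 6324 mm^2

6324


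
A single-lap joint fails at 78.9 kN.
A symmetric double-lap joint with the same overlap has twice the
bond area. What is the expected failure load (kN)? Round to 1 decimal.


Double-lap load = 2 * 78.9 = 157.8 kN

157.8


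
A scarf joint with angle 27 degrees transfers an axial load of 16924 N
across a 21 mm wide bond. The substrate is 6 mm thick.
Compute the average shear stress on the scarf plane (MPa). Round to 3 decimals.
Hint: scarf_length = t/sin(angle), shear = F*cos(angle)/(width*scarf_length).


scarf_length = 6 / sin(27 deg) = 13.2161 mm
cos(27 deg) = 0.891007
shear stress = 16924 * 0.891007 / (21 * 13.2161)
= 54.333 MPa

54.333


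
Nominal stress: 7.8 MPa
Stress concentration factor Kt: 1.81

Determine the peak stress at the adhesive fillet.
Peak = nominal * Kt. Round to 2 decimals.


Peak stress = 7.8 * 1.81
= 14.12 MPa

14.12


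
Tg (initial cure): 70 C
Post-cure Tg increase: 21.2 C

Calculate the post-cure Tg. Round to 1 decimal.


Post-cure Tg = 70 + 21.2 = 91.2 C

91.2


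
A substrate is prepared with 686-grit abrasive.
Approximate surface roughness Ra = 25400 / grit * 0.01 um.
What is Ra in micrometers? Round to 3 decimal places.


Ra = 25400 / 686 * 0.01 = 0.370 um

0.370


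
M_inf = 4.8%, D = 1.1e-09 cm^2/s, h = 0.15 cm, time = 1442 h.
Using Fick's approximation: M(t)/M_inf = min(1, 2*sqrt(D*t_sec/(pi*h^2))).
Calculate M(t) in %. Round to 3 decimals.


t = 5191200 s
ratio = min(1, 2*sqrt(1.1e-09*5191200/(pi*0.0225)))
= 0.568452
M(t) = 4.8 * 0.568452 = 2.729%

2.729


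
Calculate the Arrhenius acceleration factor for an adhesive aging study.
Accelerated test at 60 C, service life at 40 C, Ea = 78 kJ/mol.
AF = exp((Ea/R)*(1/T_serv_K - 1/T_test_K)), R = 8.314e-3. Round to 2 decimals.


T_test = 333.15 K, T_serv = 313.15 K
Ea/R = 78 / 0.008314 = 9381.77
AF = exp(9381.77 * (1/313.15 - 1/333.15))
= 6.04

6.04


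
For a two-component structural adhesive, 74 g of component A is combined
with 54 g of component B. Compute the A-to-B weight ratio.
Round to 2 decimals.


Weight ratio A:B = 74 / 54
= 1.37

1.37


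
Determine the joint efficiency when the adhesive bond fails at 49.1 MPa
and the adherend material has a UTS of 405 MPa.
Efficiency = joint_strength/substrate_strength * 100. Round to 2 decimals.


Joint efficiency = 49.1 / 405 * 100
= 12.12%

12.12


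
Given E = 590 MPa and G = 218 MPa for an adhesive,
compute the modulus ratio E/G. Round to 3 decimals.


E/G ratio = 590 / 218 = 2.706

2.706


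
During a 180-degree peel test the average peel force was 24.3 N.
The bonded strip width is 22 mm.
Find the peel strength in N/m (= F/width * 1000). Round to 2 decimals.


Peel strength = F/width * 1000
= 24.3 / 22 * 1000
= 1104.55 N/m

1104.55


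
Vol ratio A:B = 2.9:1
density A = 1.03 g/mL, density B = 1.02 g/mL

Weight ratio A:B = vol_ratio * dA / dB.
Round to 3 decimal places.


Weight ratio = 2.9 * 1.03 / 1.02
= 2.928

2.928


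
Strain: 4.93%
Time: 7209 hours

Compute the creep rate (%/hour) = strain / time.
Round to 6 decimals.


Creep rate = 4.93 / 7209
= 0.000684 %/h

0.000684


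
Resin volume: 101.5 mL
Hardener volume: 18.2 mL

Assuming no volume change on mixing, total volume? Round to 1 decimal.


V_total = 101.5 + 18.2 = 119.7 mL

119.7


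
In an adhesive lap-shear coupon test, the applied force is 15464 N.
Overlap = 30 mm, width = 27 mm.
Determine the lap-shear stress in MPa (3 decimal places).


stress = F / (overlap * width)
= 15464 / (30 * 27)
= 19.091 MPa

19.091


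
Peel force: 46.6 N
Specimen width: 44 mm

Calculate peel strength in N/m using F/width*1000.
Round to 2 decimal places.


Peel strength = 46.6 / 44 * 1000 = 1059.09 N/m

1059.09


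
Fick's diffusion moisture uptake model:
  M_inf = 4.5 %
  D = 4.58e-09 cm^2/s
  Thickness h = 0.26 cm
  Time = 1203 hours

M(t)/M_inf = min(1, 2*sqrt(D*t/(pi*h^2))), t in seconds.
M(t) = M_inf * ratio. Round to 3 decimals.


t_sec = 1203 * 3600 = 4330800
ratio = 2*sqrt(4.58e-09*4330800/(pi*0.26^2))
= min(1, 0.611221)
= 0.611221
M(t) = 4.5 * 0.611221 = 2.750 %

2.750


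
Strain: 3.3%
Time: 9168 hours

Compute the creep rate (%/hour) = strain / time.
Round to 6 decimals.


Creep rate = 3.3 / 9168
= 0.000360 %/h

0.000360


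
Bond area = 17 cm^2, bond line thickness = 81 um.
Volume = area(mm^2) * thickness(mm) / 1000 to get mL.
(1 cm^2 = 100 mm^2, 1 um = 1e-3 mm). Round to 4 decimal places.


area_mm2 = 17 * 100 = 1700
blt_mm = 81 * 1e-3 = 0.081
vol_mm3 = 1700 * 0.081 = 137.7
vol_mL = 137.7 / 1000 = 0.1377 mL

0.1377


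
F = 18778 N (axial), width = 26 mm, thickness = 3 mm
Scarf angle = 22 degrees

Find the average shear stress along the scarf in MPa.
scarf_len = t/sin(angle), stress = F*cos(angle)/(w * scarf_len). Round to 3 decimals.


scarf_len = 3/sin(22 deg) = 8.0084
cos(22 deg) = 0.927184
stress = 18778*0.927184/(26*8.0084) = 83.617 MPa

83.617


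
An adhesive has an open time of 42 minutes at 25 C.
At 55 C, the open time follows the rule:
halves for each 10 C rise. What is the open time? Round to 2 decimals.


Factor = 2^((55-25)/10) = 8.0000
Open time = 42 / 8.0000 = 5.25 min

5.25


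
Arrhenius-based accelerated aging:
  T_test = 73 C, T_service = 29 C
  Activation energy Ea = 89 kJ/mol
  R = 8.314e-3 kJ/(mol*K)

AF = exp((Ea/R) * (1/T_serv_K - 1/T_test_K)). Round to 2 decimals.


T_test_K = 346.15, T_serv_K = 302.15
AF = exp((89/8.314e-3) * (1/302.15 - 1/346.15))
= 90.33

90.33


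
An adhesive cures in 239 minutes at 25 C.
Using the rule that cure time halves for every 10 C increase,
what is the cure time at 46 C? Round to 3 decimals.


Factor = 2^((46 - 25) / 10) = 4.2871
Cure time = 239 / 4.2871
= 55.749 minutes

55.749


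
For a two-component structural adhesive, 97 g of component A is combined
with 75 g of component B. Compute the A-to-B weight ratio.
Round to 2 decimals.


Weight ratio A:B = 97 / 75
= 1.29

1.29


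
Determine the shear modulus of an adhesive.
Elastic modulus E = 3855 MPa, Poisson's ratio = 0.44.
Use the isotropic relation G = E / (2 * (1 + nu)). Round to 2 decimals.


G = 3855 / (2*(1+0.44)) = 3855 / 2.88
= 1338.54 MPa

1338.54


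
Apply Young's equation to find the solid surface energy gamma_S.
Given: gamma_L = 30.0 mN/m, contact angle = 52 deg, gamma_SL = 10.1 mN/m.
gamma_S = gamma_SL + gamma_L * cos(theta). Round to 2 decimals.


theta_rad = 52 * pi/180 = 0.907571
gamma_S = 10.1 + 30.0 * cos(0.907571)
= 28.57 mN/m

28.57


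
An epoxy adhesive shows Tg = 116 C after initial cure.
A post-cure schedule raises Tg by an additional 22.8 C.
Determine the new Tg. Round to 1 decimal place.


New Tg = 116 + 22.8
= 138.8 C

138.8


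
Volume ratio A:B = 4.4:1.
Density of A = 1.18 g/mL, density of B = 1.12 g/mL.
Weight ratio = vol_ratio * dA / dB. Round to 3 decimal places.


Wt ratio = 4.4 * 1.18 / 1.12
= 4.636

4.636


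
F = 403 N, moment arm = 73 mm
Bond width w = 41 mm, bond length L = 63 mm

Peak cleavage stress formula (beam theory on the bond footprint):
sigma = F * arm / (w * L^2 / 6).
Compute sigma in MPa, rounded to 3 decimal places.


sigma = (403 * 73) / (41 * 3969 / 6)
= 29419 * 6 / 162729
= 176514 / 162729
= 1.085 MPa

1.085


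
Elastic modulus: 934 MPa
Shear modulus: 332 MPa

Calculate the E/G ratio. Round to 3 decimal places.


E / G = 934 / 332 = 2.813

2.813


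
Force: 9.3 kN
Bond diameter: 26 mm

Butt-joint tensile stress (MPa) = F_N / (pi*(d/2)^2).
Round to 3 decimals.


F_N = 9.3 * 1000 = 9300.0 N
A = pi*(13.0)^2 = 530.9292 mm^2
stress = 9300.0 / 530.9292 = 17.516 MPa

17.516


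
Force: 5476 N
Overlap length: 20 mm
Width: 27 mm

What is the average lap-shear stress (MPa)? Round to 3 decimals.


Average shear stress = F / (overlap * width)
= 5476 / (20 * 27)
= 10.141 MPa

10.141


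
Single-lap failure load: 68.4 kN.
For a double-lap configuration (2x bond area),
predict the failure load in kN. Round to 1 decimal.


Failure load = 68.4 * 2 = 136.8 kN

136.8


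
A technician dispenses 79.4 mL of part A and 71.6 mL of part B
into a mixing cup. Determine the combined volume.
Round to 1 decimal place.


Combined volume = 79.4 + 71.6
= 151.0 mL

151.0


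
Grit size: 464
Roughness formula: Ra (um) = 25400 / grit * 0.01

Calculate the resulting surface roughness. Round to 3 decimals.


Ra = 25400 / 464 * 0.01
= 0.547 um

0.547


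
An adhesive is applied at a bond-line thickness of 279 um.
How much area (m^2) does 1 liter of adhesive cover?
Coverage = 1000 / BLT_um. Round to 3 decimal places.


Coverage = 1000 / 279 = 3.584 m^2

3.584


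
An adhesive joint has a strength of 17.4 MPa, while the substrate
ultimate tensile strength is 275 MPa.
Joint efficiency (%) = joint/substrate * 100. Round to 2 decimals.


Efficiency = 17.4 / 275 * 100
= 6.33%

6.33


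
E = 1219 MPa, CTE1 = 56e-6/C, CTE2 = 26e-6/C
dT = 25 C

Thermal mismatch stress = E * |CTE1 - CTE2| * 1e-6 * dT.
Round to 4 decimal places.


= 1219 * 30e-6 * 25
= 0.9143 MPa

0.9143


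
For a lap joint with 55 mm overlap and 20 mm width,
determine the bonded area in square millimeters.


Area = 55 * 20 = 1100 mm^2

1100


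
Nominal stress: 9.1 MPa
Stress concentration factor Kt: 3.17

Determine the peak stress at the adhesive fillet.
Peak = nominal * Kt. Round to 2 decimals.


Peak stress = 9.1 * 3.17
= 28.85 MPa

28.85


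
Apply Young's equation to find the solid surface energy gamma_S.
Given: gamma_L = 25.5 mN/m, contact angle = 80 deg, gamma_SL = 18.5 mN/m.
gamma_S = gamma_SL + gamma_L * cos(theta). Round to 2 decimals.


theta_rad = 80 * pi/180 = 1.396263
gamma_S = 18.5 + 25.5 * cos(1.396263)
= 22.93 mN/m

22.93


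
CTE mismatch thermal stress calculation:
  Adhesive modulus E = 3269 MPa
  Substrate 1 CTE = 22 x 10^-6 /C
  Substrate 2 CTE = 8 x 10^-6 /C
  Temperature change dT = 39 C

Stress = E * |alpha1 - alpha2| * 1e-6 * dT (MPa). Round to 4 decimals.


delta_alpha = |22 - 8| = 14 x 10^-6/C
Stress = 3269 * 14e-6 * 39
= 1.7849 MPa

1.7849


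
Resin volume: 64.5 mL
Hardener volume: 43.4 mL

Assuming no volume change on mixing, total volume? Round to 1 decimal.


V_total = 64.5 + 43.4 = 107.9 mL

107.9


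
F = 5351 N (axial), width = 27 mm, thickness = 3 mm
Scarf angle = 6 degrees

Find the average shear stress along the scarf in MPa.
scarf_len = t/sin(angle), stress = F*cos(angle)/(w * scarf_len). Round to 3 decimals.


scarf_len = 3/sin(6 deg) = 28.7003
cos(6 deg) = 0.994522
stress = 5351*0.994522/(27*28.7003) = 6.868 MPa

6.868


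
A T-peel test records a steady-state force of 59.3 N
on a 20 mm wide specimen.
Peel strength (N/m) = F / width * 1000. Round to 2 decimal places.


Peel strength = 59.3 / 20 * 1000
= 2965.00 N/m

2965.00


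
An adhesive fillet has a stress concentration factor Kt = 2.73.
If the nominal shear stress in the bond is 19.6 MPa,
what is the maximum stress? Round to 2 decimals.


Max stress = 19.6 * 2.73 = 53.51 MPa

53.51


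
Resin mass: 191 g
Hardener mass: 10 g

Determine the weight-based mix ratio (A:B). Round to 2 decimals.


Ratio = 191 / 10 = 19.10

19.10


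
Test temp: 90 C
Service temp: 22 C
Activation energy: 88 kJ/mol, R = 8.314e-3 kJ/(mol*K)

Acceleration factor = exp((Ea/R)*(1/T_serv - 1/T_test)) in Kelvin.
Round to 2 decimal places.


AF = exp((88/0.008314)*(1/295.15 - 1/363.15))
= 824.77

824.77


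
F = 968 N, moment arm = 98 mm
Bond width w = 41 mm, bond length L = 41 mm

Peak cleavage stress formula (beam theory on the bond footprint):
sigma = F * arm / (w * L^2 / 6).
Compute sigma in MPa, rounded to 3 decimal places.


sigma = (968 * 98) / (41 * 1681 / 6)
= 94864 * 6 / 68921
= 569184 / 68921
= 8.258 MPa

8.258


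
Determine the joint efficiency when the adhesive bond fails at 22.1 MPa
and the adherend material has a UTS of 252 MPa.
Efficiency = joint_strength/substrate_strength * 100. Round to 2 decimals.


Joint efficiency = 22.1 / 252 * 100
= 8.77%

8.77


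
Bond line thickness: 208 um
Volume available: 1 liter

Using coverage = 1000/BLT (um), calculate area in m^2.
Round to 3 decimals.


1 L = 1e6 mm^3, thickness = 208 um = 0.208 mm
Area = 1e6 / 0.208 mm^2 = (1e6 / 0.208) / 1e6 m^2 = 1000 / 208 m^2
= 4.808 m^2

4.808


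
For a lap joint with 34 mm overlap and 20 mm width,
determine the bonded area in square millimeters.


Area = 34 * 20 = 680 mm^2

680


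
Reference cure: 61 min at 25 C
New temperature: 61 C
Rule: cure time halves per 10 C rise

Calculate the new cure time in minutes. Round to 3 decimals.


factor = 2^((61-25)/10) = 12.1257
t_new = 61 / 12.1257 = 5.031 min

5.031


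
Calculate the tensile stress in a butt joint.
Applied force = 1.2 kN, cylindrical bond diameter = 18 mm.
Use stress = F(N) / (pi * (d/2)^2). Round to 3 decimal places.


A = pi * 9.0^2 = 254.4690 mm^2
sigma = 1200.0 / 254.4690 = 4.716 MPa

4.716


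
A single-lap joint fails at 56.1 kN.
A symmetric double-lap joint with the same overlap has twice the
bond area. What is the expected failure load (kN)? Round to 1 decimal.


Double-lap load = 2 * 56.1 = 112.2 kN

112.2


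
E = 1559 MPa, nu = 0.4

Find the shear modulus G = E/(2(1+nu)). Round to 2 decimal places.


G = 1559 / (2 * 1.40)
= 556.79 MPa

556.79


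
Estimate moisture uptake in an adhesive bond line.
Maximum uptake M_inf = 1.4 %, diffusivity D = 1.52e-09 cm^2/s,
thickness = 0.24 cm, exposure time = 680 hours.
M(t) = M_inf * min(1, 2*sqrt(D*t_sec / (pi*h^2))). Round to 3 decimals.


Convert time: 680 h = 2448000 s
ratio = min(1, 2*sqrt(1.52e-09*2448000/(pi*0.24^2)))
= 0.286795
M(t) = 1.4 * 0.286795 = 0.402%

0.402


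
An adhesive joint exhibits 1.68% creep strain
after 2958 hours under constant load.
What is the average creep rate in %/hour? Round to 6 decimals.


Creep rate = strain / time
= 1.68 / 2958
= 0.000568 %/h

0.000568


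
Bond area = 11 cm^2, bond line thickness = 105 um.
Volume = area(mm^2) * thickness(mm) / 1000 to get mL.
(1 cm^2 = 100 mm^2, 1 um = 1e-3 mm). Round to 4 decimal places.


area_mm2 = 11 * 100 = 1100
blt_mm = 105 * 1e-3 = 0.105
vol_mm3 = 1100 * 0.105 = 115.5
vol_mL = 115.5 / 1000 = 0.1155 mL

0.1155


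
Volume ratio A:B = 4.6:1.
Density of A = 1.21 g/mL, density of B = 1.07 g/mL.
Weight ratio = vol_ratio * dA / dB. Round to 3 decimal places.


Wt ratio = 4.6 * 1.21 / 1.07
= 5.202

5.202


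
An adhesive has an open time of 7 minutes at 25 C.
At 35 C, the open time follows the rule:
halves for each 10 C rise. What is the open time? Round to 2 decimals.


Factor = 2^((35-25)/10) = 2.0000
Open time = 7 / 2.0000 = 3.50 min

3.50


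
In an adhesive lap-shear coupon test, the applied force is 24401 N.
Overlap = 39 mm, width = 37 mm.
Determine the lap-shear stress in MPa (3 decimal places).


stress = F / (overlap * width)
= 24401 / (39 * 37)
= 16.910 MPa

16.910


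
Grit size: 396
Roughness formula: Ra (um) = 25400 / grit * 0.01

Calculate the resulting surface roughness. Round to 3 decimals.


Ra = 25400 / 396 * 0.01
= 0.641 um

0.641


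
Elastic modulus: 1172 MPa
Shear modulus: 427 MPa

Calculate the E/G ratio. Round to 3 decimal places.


E / G = 1172 / 427 = 2.745

2.745


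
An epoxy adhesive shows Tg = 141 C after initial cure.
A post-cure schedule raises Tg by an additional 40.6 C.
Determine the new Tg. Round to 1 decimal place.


New Tg = 141 + 40.6
= 181.6 C

181.6


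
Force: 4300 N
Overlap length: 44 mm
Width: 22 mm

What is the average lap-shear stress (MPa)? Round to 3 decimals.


Average shear stress = F / (overlap * width)
= 4300 / (44 * 22)
= 4.442 MPa

4.442


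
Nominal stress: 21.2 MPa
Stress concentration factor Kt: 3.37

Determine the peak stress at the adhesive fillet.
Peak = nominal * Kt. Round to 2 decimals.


Peak stress = 21.2 * 3.37
= 71.44 MPa

71.44


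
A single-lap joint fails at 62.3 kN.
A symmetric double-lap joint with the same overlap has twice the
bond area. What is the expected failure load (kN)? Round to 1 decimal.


Double-lap load = 2 * 62.3 = 124.6 kN

124.6


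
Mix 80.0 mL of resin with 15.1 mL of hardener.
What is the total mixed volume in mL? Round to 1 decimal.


Total = 80.0 + 15.1 = 95.1 mL

95.1


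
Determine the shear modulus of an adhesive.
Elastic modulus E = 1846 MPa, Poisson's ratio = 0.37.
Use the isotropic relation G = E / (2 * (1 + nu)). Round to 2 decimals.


G = 1846 / (2*(1+0.37)) = 1846 / 2.74
= 673.72 MPa

673.72


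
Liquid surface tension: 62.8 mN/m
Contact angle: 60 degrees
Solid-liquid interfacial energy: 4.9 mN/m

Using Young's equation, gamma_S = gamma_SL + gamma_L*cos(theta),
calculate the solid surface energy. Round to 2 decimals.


gamma_S = 4.9 + 62.8 * cos(60)
= 36.30 mN/m

36.30


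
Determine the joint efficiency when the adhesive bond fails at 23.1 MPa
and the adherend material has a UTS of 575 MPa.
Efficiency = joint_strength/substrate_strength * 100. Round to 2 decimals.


Joint efficiency = 23.1 / 575 * 100
= 4.02%

4.02


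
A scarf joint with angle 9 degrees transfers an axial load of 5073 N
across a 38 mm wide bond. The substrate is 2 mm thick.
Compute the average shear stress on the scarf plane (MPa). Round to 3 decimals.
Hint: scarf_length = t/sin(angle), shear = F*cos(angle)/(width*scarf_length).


scarf_length = 2 / sin(9 deg) = 12.7849 mm
cos(9 deg) = 0.987688
shear stress = 5073 * 0.987688 / (38 * 12.7849)
= 10.313 MPa

10.313


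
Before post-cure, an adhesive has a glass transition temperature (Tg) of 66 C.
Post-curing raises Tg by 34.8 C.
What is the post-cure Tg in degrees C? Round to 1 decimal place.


Tg_post = Tg_base + delta_Tg
= 66 + 34.8
= 100.8 C

100.8


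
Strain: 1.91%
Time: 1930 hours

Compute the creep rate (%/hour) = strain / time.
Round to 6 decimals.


Creep rate = 1.91 / 1930
= 0.000990 %/h

0.000990


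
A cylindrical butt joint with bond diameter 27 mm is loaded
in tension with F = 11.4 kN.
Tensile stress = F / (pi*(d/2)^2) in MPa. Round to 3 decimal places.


Area = pi * (27/2)^2 = 572.5553 mm^2
Stress = 11.4*1000 / 572.5553
= 19.911 MPa

19.911


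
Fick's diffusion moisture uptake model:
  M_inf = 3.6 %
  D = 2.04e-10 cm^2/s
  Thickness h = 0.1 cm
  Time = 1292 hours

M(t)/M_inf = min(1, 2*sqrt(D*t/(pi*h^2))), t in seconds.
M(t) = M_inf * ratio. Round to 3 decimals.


t_sec = 1292 * 3600 = 4651200
ratio = 2*sqrt(2.04e-10*4651200/(pi*0.1^2))
= min(1, 0.347578)
= 0.347578
M(t) = 3.6 * 0.347578 = 1.251 %

1.251


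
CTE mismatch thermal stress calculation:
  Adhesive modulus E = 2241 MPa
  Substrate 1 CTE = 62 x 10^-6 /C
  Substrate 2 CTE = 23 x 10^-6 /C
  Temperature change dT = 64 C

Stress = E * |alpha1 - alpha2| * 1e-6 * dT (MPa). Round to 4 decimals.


delta_alpha = |62 - 23| = 39 x 10^-6/C
Stress = 2241 * 39e-6 * 64
= 5.5935 MPa

5.5935


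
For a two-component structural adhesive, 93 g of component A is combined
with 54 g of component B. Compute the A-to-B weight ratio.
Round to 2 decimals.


Weight ratio A:B = 93 / 54
= 1.72

1.72


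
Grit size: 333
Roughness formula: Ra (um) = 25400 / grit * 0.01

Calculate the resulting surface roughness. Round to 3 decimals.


Ra = 25400 / 333 * 0.01
= 0.763 um

0.763


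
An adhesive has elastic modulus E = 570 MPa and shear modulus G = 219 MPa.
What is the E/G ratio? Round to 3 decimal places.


E/G = 570 / 219 = 2.603

2.603
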